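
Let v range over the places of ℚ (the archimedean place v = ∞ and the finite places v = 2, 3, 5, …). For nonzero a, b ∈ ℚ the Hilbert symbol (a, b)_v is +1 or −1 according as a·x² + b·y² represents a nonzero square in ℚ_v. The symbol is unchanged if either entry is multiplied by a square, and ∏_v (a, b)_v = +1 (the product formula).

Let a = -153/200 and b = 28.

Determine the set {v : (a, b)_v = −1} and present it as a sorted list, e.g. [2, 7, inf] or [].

[2, 17]

Mod squares: a ≡ -34, b ≡ 7. Check v ∈ {∞, 2, 3, 5, 7, 17}.
v=7: a=7^0·(≡2), b=7^1·(≡4) mod 7; (2|7)=+1, (4|7)=+1; (−1)^{0·1·3}·(+1)^1·(+1)^0 = +1.
v=2: v_2(a)=-3, v_2(b)=2; units ≡ 7, 7 (mod 8); ε·ε+αω+βω = 1·1+-3·0+2·0 ≡ 1  ⇒  (a,b)_2 = -1.
v=5: a=5^-2·(≡4), b=5^0·(≡3) mod 5; (4|5)=+1, (3|5)=-1; (−1)^{-2·0·2}·(+1)^0·(-1)^-2 = +1.
v=3: a=3^2·(≡2), b=3^0·(≡1) mod 3; (2|3)=-1, (1|3)=+1; (−1)^{2·0·1}·(-1)^0·(+1)^2 = +1.
v=17: a=17^1·(≡15), b=17^0·(≡11) mod 17; (15|17)=+1, (11|17)=-1; (−1)^{1·0·8}·(+1)^0·(-1)^1 = -1.
v=∞: -34 < 0 and 7 > 0  ⇒  (a,b)_∞ = +1.
Ram(-34, 7) = {2, 17}; no ℚ_2-point on the conic.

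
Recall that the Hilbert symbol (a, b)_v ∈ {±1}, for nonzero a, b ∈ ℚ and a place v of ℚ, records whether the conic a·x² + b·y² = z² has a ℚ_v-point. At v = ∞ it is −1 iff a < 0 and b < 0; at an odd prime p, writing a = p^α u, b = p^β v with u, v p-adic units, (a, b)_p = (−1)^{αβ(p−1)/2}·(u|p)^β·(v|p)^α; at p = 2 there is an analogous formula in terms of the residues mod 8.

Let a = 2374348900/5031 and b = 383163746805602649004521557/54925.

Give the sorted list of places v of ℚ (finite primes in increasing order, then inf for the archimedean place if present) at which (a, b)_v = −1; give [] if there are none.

Mod squares: a ≡ 5527951, b ≡ 3089801. Check v ∈ {∞, 2, 3, 5, 7, 11, 13, 17, 29, 31, 41, 43, 47}.
v=5: a=5^2·(≡1), b=5^-2·(≡1) mod 5; (1|5)=+1, (1|5)=+1; (−1)^{2·-2·2}·(+1)^-2·(+1)^2 = +1.
v=41: a=41^0·(≡11), b=41^3·(≡24) mod 41; (11|41)=-1, (24|41)=-1; (−1)^{0·3·20}·(-1)^3·(-1)^0 = -1.
v=13: a=13^-1·(≡4), b=13^-3·(≡2) mod 13; (4|13)=+1, (2|13)=-1; (−1)^{-1·-3·6}·(+1)^-3·(-1)^-1 = -1.
v=∞: 5527951 > 0 and 3089801 > 0  ⇒  (a,b)_∞ = +1.
v=7: a=7^4·(≡2), b=7^4·(≡4) mod 7; (2|7)=+1, (4|7)=+1; (−1)^{4·4·3}·(+1)^4·(+1)^4 = +1.
v=43: a=43^-1·(≡42), b=43^2·(≡4) mod 43; (42|43)=-1, (4|43)=+1; (−1)^{-1·2·21}·(-1)^2·(+1)^-1 = +1.
v=17: a=17^0·(≡11), b=17^1·(≡12) mod 17; (11|17)=-1, (12|17)=-1; (−1)^{0·1·8}·(-1)^1·(-1)^0 = -1.
v=31: a=31^1·(≡5), b=31^3·(≡30) mod 31; (5|31)=+1, (30|31)=-1; (−1)^{1·3·15}·(+1)^3·(-1)^1 = +1.
v=47: a=47^0·(≡40), b=47^2·(≡14) mod 47; (40|47)=-1, (14|47)=+1; (−1)^{0·2·23}·(-1)^2·(+1)^0 = +1.
v=3: a=3^-2·(≡1), b=3^0·(≡2) mod 3; (1|3)=+1, (2|3)=-1; (−1)^{-2·0·1}·(+1)^0·(-1)^-2 = +1.
v=11: a=11^1·(≡6), b=11^3·(≡8) mod 11; (6|11)=-1, (8|11)=-1; (−1)^{1·3·5}·(-1)^3·(-1)^1 = -1.
v=2: v_2(a)=2, v_2(b)=0; units ≡ 7, 1 (mod 8); ε·ε+αω+βω = 1·0+2·0+0·0 ≡ 0  ⇒  (a,b)_2 = +1.
v=29: a=29^1·(≡10), b=29^2·(≡6) mod 29; (10|29)=-1, (6|29)=+1; (−1)^{1·2·14}·(-1)^2·(+1)^1 = +1.
|Ram(5527951, 3089801)| = 4, even; anisotropic at {11, 13, 17, 41}.

[11, 13, 17, 41]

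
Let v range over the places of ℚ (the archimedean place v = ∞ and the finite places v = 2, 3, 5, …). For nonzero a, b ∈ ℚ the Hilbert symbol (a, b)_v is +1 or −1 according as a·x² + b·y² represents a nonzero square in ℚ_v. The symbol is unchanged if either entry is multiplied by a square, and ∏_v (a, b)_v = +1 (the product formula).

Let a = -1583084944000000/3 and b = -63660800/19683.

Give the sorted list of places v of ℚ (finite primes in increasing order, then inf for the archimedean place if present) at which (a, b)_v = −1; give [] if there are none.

Mod squares: a ≡ -3, b ≡ -609. Check v ∈ {∞, 2, 3, 5, 7, 29}.
v=3: a=3^-1·(≡2), b=3^-9·(≡1) mod 3; (2|3)=-1, (1|3)=+1; (−1)^{-1·-9·1}·(-1)^-9·(+1)^-1 = +1.
v=29: a=29^2·(≡15), b=29^1·(≡2) mod 29; (15|29)=-1, (2|29)=-1; (−1)^{2·1·14}·(-1)^1·(-1)^2 = -1.
v=∞: -3 < 0 and -609 < 0  ⇒  (a,b)_∞ = -1.
v=5: a=5^6·(≡3), b=5^2·(≡1) mod 5; (3|5)=-1, (1|5)=+1; (−1)^{6·2·2}·(-1)^2·(+1)^6 = +1.
v=2: v_2(a)=10, v_2(b)=8; units ≡ 5, 7 (mod 8); ε·ε+αω+βω = 0·1+10·0+8·1 ≡ 0  ⇒  (a,b)_2 = +1.
v=7: a=7^6·(≡4), b=7^3·(≡2) mod 7; (4|7)=+1, (2|7)=+1; (−1)^{6·3·3}·(+1)^3·(+1)^6 = +1.
Ram(-3, -609) = {29, ∞}; no ℚ_29-point on the conic.

[29, inf]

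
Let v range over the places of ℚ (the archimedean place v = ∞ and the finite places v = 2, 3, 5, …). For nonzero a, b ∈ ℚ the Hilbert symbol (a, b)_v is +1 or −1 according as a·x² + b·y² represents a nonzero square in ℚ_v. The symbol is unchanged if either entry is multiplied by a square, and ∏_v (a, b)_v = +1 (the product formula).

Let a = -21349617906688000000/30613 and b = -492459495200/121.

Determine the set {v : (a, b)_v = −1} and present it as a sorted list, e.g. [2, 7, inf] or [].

Mod squares: a ≡ -8692321, b ≡ -1231148738. Check v ∈ {∞, 2, 5, 11, 17, 19, 23, 41, 43, 47}.
v=19: a=19^2·(≡10), b=19^1·(≡10) mod 19; (10|19)=-1, (10|19)=-1; (−1)^{2·1·9}·(-1)^1·(-1)^2 = -1.
v=∞: -8692321 < 0 and -1231148738 < 0  ⇒  (a,b)_∞ = -1.
v=5: a=5^6·(≡1), b=5^2·(≡2) mod 5; (1|5)=+1, (2|5)=-1; (−1)^{6·2·2}·(+1)^2·(-1)^6 = +1.
v=41: a=41^2·(≡6), b=41^1·(≡24) mod 41; (6|41)=-1, (24|41)=-1; (−1)^{2·1·20}·(-1)^1·(-1)^2 = -1.
v=17: a=17^1·(≡8), b=17^1·(≡16) mod 17; (8|17)=+1, (16|17)=+1; (−1)^{1·1·8}·(+1)^1·(+1)^1 = +1.
v=11: a=11^-3·(≡6), b=11^-2·(≡9) mod 11; (6|11)=-1, (9|11)=+1; (−1)^{-3·-2·5}·(-1)^-2·(+1)^-3 = +1.
v=23: a=23^-1·(≡1), b=23^1·(≡1) mod 23; (1|23)=+1, (1|23)=+1; (−1)^{-1·1·11}·(+1)^1·(+1)^-1 = -1.
v=47: a=47^1·(≡16), b=47^1·(≡13) mod 47; (16|47)=+1, (13|47)=-1; (−1)^{1·1·23}·(+1)^1·(-1)^1 = +1.
v=2: v_2(a)=16, v_2(b)=5; units ≡ 7, 7 (mod 8); ε·ε+αω+βω = 1·1+16·0+5·0 ≡ 1  ⇒  (a,b)_2 = -1.
v=43: a=43^1·(≡32), b=43^1·(≡2) mod 43; (32|43)=-1, (2|43)=-1; (−1)^{1·1·21}·(-1)^1·(-1)^1 = -1.
Ram(-8692321, -1231148738) = {2, 19, 23, 41, 43, ∞}; no ℚ_2-point on the conic.

[2, 19, 23, 41, 43, inf]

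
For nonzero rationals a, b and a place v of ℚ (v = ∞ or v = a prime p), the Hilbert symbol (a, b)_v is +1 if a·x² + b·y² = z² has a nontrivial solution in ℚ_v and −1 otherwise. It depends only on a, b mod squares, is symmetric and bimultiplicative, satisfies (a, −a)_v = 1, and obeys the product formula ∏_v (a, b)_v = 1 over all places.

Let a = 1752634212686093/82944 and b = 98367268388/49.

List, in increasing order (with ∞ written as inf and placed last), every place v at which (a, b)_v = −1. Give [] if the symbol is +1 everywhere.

Mod squares: a ≡ 40123491053, b ≡ 68121377. Check v ∈ {∞, 2, 3, 7, 11, 19, 23, 29, 31, 41, 47, 53}.
v=2: v_2(a)=-10, v_2(b)=2; units ≡ 5, 1 (mod 8); ε·ε+αω+βω = 0·0+-10·0+2·1 ≡ 0  ⇒  (a,b)_2 = +1.
v=19: a=19^3·(≡17), b=19^2·(≡13) mod 19; (17|19)=+1, (13|19)=-1; (−1)^{3·2·9}·(+1)^2·(-1)^3 = -1.
v=31: a=31^1·(≡17), b=31^0·(≡24) mod 31; (17|31)=-1, (24|31)=-1; (−1)^{1·0·15}·(-1)^0·(-1)^1 = -1.
v=7: a=7^0·(≡2), b=7^-2·(≡4) mod 7; (2|7)=+1, (4|7)=+1; (−1)^{0·-2·3}·(+1)^-2·(+1)^0 = +1.
v=3: a=3^-4·(≡2), b=3^0·(≡2) mod 3; (2|3)=-1, (2|3)=-1; (−1)^{-4·0·1}·(-1)^0·(-1)^-4 = +1.
v=11: a=11^2·(≡7), b=11^0·(≡3) mod 11; (7|11)=-1, (3|11)=+1; (−1)^{2·0·5}·(-1)^0·(+1)^2 = +1.
v=29: a=29^1·(≡9), b=29^1·(≡28) mod 29; (9|29)=+1, (28|29)=+1; (−1)^{1·1·14}·(+1)^1·(+1)^1 = +1.
v=47: a=47^1·(≡39), b=47^1·(≡38) mod 47; (39|47)=-1, (38|47)=-1; (−1)^{1·1·23}·(-1)^1·(-1)^1 = -1.
v=∞: 40123491053 > 0 and 68121377 > 0  ⇒  (a,b)_∞ = +1.
v=41: a=41^1·(≡4), b=41^1·(≡30) mod 41; (4|41)=+1, (30|41)=-1; (−1)^{1·1·20}·(+1)^1·(-1)^1 = -1.
v=53: a=53^1·(≡47), b=53^1·(≡7) mod 53; (47|53)=+1, (7|53)=+1; (−1)^{1·1·26}·(+1)^1·(+1)^1 = +1.
v=23: a=23^1·(≡18), b=23^1·(≡5) mod 23; (18|23)=+1, (5|23)=-1; (−1)^{1·1·11}·(+1)^1·(-1)^1 = +1.
|Ram(40123491053, 68121377)| = 4, even; anisotropic at {19, 31, 41, 47}.

[19, 31, 41, 47]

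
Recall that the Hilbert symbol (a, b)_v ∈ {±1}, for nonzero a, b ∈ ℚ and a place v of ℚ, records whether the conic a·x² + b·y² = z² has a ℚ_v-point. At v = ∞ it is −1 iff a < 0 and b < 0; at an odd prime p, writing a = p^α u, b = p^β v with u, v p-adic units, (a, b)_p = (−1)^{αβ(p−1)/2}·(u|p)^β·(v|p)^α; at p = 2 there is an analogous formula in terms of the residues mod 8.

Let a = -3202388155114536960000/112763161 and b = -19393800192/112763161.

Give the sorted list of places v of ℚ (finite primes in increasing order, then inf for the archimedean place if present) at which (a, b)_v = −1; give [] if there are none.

(a, b) ≡ (-336226, -442) mod (ℚ^×)²; places V = {2, 3, 5, 7, 11, 13, 17, 23, 29, 31, 37, 41, ∞}.
(a,b)_37: α=-2, u≡12; β=-2, v≡32 (mod 37); (12|37)=+1, (32|37)=-1; sign (−1)^0·+1^-2·-1^-2 = +1.
(a,b)_41: α=-2, u≡22; β=-2, v≡1 (mod 41); (22|41)=-1, (1|41)=+1; sign (−1)^0·-1^-2·+1^-2 = +1.
(a,b)_31: α=1, u≡5; β=0, v≡13 (mod 31); (5|31)=+1, (13|31)=-1; sign (−1)^0·+1^0·-1^1 = -1.
(a,b)_17: α=3, u≡3; β=1, v≡8 (mod 17); (3|17)=-1, (8|17)=+1; sign (−1)^0·-1^1·+1^3 = -1.
(a,b)_∞: sgn(-336226)=−, sgn(-442)=−, so -1.
(a,b)_2: α=17, β=11; u≡7, v≡3 (mod 8); ε(u)ε(v)=1·1, αω(v)=17·1, βω(u)=11·0; sum ≡ 0  ⇒  +1.
(a,b)_11: α=1, u≡4; β=0, v≡5 (mod 11); (4|11)=+1, (5|11)=+1; sign (−1)^0·+1^0·+1^1 = +1.
(a,b)_13: α=2, u≡8; β=1, v≡6 (mod 13); (8|13)=-1, (6|13)=-1; sign (−1)^0·-1^1·-1^2 = -1.
(a,b)_29: α=1, u≡22; β=0, v≡20 (mod 29); (22|29)=+1, (20|29)=+1; sign (−1)^0·+1^0·+1^1 = +1.
(a,b)_7: α=-2, u≡3; β=-2, v≡6 (mod 7); (3|7)=-1, (6|7)=-1; sign (−1)^0·-1^-2·-1^-2 = +1.
(a,b)_5: α=4, u≡4; β=0, v≡3 (mod 5); (4|5)=+1, (3|5)=-1; sign (−1)^0·+1^0·-1^4 = +1.
(a,b)_23: α=2, u≡19; β=2, v≡13 (mod 23); (19|23)=-1, (13|23)=+1; sign (−1)^0·-1^2·+1^2 = +1.
(a,b)_3: α=2, u≡2; β=4, v≡2 (mod 3); (2|3)=-1, (2|3)=-1; sign (−1)^0·-1^4·-1^2 = +1.
(-336226, -442 / ℚ) ramifies at {13, 17, 31, ∞}: a division algebra.

[13, 17, 31, inf]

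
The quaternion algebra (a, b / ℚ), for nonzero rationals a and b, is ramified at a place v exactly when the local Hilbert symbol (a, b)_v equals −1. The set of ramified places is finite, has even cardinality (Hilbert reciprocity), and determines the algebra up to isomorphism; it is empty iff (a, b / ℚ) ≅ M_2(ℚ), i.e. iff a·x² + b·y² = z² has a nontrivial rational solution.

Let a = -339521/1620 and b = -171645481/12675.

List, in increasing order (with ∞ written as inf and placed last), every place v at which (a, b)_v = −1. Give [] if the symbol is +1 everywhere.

[3, 5, 31, inf]

Mod squares: a ≡ -205, b ≡ -36363. Check v ∈ {∞, 2, 3, 5, 7, 13, 17, 23, 31, 41}.
v=2: v_2(a)=-2, v_2(b)=0; units ≡ 3, 5 (mod 8); ε·ε+αω+βω = 1·0+-2·1+0·1 ≡ 0  ⇒  (a,b)_2 = +1.
v=17: a=17^0·(≡4), b=17^3·(≡10) mod 17; (4|17)=+1, (10|17)=-1; (−1)^{0·3·8}·(+1)^3·(-1)^0 = +1.
v=31: a=31^0·(≡26), b=31^1·(≡18) mod 31; (26|31)=-1, (18|31)=+1; (−1)^{0·1·15}·(-1)^1·(+1)^0 = -1.
v=7: a=7^2·(≡5), b=7^2·(≡4) mod 7; (5|7)=-1, (4|7)=+1; (−1)^{2·2·3}·(-1)^2·(+1)^2 = +1.
v=5: a=5^-1·(≡1), b=5^-2·(≡2) mod 5; (1|5)=+1, (2|5)=-1; (−1)^{-1·-2·2}·(+1)^-2·(-1)^-1 = -1.
v=41: a=41^1·(≡2), b=41^0·(≡40) mod 41; (2|41)=+1, (40|41)=+1; (−1)^{1·0·20}·(+1)^0·(+1)^1 = +1.
v=∞: -205 < 0 and -36363 < 0  ⇒  (a,b)_∞ = -1.
v=23: a=23^0·(≡12), b=23^1·(≡16) mod 23; (12|23)=+1, (16|23)=+1; (−1)^{0·1·11}·(+1)^1·(+1)^0 = +1.
v=3: a=3^-4·(≡2), b=3^-1·(≡2) mod 3; (2|3)=-1, (2|3)=-1; (−1)^{-4·-1·1}·(-1)^-1·(-1)^-4 = -1.
v=13: a=13^2·(≡4), b=13^-2·(≡11) mod 13; (4|13)=+1, (11|13)=-1; (−1)^{2·-2·6}·(+1)^-2·(-1)^2 = +1.
(-205, -36363 / ℚ) ramifies at {3, 5, 31, ∞}: a division algebra.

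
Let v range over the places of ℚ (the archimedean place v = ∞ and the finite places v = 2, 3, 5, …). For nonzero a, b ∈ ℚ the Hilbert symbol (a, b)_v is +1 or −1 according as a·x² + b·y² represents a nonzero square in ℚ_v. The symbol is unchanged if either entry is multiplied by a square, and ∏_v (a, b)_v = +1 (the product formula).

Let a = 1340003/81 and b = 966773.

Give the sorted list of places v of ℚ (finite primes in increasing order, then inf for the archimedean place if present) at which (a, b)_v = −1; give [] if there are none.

(a, b) ≡ (27347, 966773) mod (ℚ^×)²; places V = {2, 3, 7, 17, 23, 29, 37, 41, 53, ∞}.
(a,b)_37: α=0, u≡28; β=1, v≡7 (mod 37); (28|37)=+1, (7|37)=+1; sign (−1)^0·+1^1·+1^0 = +1.
(a,b)_17: α=0, u≡14; β=1, v≡4 (mod 17); (14|17)=-1, (4|17)=+1; sign (−1)^0·-1^1·+1^0 = -1.
(a,b)_53: α=0, u≡38; β=1, v≡9 (mod 53); (38|53)=+1, (9|53)=+1; sign (−1)^0·+1^1·+1^0 = +1.
(a,b)_7: α=2, u≡3; β=0, v≡3 (mod 7); (3|7)=-1, (3|7)=-1; sign (−1)^0·-1^0·-1^2 = +1.
(a,b)_29: α=1, u≡8; β=1, v≡16 (mod 29); (8|29)=-1, (16|29)=+1; sign (−1)^0·-1^1·+1^1 = -1.
(a,b)_3: α=-4, u≡2; β=0, v≡2 (mod 3); (2|3)=-1, (2|3)=-1; sign (−1)^0·-1^0·-1^-4 = +1.
(a,b)_2: α=0, β=0; u≡3, v≡5 (mod 8); ε(u)ε(v)=1·0, αω(v)=0·1, βω(u)=0·1; sum ≡ 0  ⇒  +1.
(a,b)_∞: sgn(27347)=+, sgn(966773)=+, so +1.
(a,b)_41: α=1, u≡35; β=0, v≡34 (mod 41); (35|41)=-1, (34|41)=-1; sign (−1)^0·-1^0·-1^1 = -1.
(a,b)_23: α=1, u≡4; β=0, v≡14 (mod 23); (4|23)=+1, (14|23)=-1; sign (−1)^0·+1^0·-1^1 = -1.
|Ram(27347, 966773)| = 4, even; anisotropic at {17, 23, 29, 41}.

[17, 23, 29, 41]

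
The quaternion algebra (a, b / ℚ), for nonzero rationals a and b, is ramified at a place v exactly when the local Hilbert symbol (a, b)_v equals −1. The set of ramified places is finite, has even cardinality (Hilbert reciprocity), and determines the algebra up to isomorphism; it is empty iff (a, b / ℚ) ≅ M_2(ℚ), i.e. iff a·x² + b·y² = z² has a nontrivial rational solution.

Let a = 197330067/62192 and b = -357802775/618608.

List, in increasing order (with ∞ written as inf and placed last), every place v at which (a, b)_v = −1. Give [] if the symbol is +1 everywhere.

[3, 31]

(a, b) ≡ (14421, -149017) mod (ℚ^×)²; places V = {2, 3, 5, 11, 13, 17, 19, 23, 31, 41, 47, ∞}.
(a,b)_11: α=3, u≡6; β=1, v≡3 (mod 11); (6|11)=-1, (3|11)=+1; sign (−1)^1·-1^1·+1^3 = +1.
(a,b)_13: α=-2, u≡3; β=0, v≡7 (mod 13); (3|13)=+1, (7|13)=-1; sign (−1)^0·+1^0·-1^-2 = +1.
(a,b)_47: α=0, u≡43; β=2, v≡10 (mod 47); (43|47)=-1, (10|47)=-1; sign (−1)^0·-1^2·-1^0 = +1.
(a,b)_19: α=1, u≡14; β=1, v≡5 (mod 19); (14|19)=-1, (5|19)=+1; sign (−1)^1·-1^1·+1^1 = +1.
(a,b)_2: α=-4, β=-4; u≡5, v≡7 (mod 8); ε(u)ε(v)=0·1, αω(v)=-4·0, βω(u)=-4·1; sum ≡ 0  ⇒  +1.
(a,b)_5: α=0, u≡1; β=2, v≡3 (mod 5); (1|5)=+1, (3|5)=-1; sign (−1)^0·+1^2·-1^0 = +1.
(a,b)_31: α=0, u≡26; β=1, v≡27 (mod 31); (26|31)=-1, (27|31)=-1; sign (−1)^0·-1^1·-1^0 = -1.
(a,b)_23: α=-1, u≡2; β=-1, v≡22 (mod 23); (2|23)=+1, (22|23)=-1; sign (−1)^1·+1^-1·-1^-1 = +1.
(a,b)_17: α=2, u≡11; β=0, v≡7 (mod 17); (11|17)=-1, (7|17)=-1; sign (−1)^0·-1^0·-1^2 = +1.
(a,b)_∞: sgn(14421)=+, sgn(-149017)=−, so +1.
(a,b)_3: α=3, u≡1; β=0, v≡2 (mod 3); (1|3)=+1, (2|3)=-1; sign (−1)^0·+1^0·-1^3 = -1.
(a,b)_41: α=0, u≡29; β=-2, v≡39 (mod 41); (29|41)=-1, (39|41)=+1; sign (−1)^0·-1^-2·+1^0 = +1.
Ram(14421, -149017) = {3, 31}; no ℚ_3-point on the conic.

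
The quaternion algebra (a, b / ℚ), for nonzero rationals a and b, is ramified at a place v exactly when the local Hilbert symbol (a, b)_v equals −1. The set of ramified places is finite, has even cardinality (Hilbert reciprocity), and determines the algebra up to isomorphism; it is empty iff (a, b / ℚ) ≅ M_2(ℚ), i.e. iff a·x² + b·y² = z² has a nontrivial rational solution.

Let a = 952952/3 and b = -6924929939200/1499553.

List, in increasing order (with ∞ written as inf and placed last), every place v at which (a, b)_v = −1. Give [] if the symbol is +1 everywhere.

[13, 19]

(a, b) ≡ (14586, -4199) mod (ℚ^×)²; places V = {2, 3, 5, 7, 11, 13, 17, 19, 23, ∞}.
(a,b)_2: α=3, β=8; u≡5, v≡1 (mod 8); ε(u)ε(v)=0·0, αω(v)=3·0, βω(u)=8·1; sum ≡ 0  ⇒  +1.
(a,b)_13: α=1, u≡12; β=3, v≡8 (mod 13); (12|13)=+1, (8|13)=-1; sign (−1)^0·+1^3·-1^1 = -1.
(a,b)_3: α=-1, u≡2; β=-6, v≡1 (mod 3); (2|3)=-1, (1|3)=+1; sign (−1)^0·-1^-6·+1^-1 = +1.
(a,b)_7: α=2, u≡3; β=2, v≡2 (mod 7); (3|7)=-1, (2|7)=+1; sign (−1)^0·-1^2·+1^2 = +1.
(a,b)_17: α=1, u≡8; β=-1, v≡4 (mod 17); (8|17)=+1, (4|17)=+1; sign (−1)^0·+1^-1·+1^1 = +1.
(a,b)_19: α=0, u≡15; β=1, v≡16 (mod 19); (15|19)=-1, (16|19)=+1; sign (−1)^0·-1^1·+1^0 = -1.
(a,b)_11: α=1, u≡6; β=-2, v≡5 (mod 11); (6|11)=-1, (5|11)=+1; sign (−1)^0·-1^-2·+1^1 = +1.
(a,b)_∞: sgn(14586)=+, sgn(-4199)=−, so +1.
(a,b)_23: α=0, u≡13; β=2, v≡10 (mod 23); (13|23)=+1, (10|23)=-1; sign (−1)^0·+1^2·-1^0 = +1.
(a,b)_5: α=0, u≡4; β=2, v≡4 (mod 5); (4|5)=+1, (4|5)=+1; sign (−1)^0·+1^2·+1^0 = +1.
Ram(14586, -4199) = {13, 19}; no ℚ_13-point on the conic.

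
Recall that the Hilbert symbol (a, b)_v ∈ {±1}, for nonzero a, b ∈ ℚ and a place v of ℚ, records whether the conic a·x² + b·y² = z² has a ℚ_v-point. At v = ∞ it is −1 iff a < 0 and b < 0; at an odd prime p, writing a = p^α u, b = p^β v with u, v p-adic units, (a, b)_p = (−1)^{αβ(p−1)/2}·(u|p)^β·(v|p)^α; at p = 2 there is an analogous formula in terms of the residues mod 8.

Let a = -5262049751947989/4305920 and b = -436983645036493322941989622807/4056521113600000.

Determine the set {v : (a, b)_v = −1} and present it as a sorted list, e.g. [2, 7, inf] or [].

Mod squares: a ≡ -21945, b ≡ -28405. Check v ∈ {∞, 2, 3, 5, 7, 11, 13, 19, 23, 29, 31}.
v=2: v_2(a)=-10, v_2(b)=-26; units ≡ 7, 3 (mod 8); ε·ε+αω+βω = 1·1+-10·1+-26·0 ≡ 1  ⇒  (a,b)_2 = -1.
v=3: a=3^1·(≡2), b=3^0·(≡2) mod 3; (2|3)=-1, (2|3)=-1; (−1)^{1·0·1}·(-1)^0·(-1)^1 = -1.
v=13: a=13^4·(≡1), b=13^5·(≡12) mod 13; (1|13)=+1, (12|13)=+1; (−1)^{4·5·6}·(+1)^5·(+1)^4 = +1.
v=23: a=23^0·(≡7), b=23^-1·(≡19) mod 23; (7|23)=-1, (19|23)=-1; (−1)^{0·-1·11}·(-1)^-1·(-1)^0 = -1.
v=5: a=5^-1·(≡4), b=5^-5·(≡4) mod 5; (4|5)=+1, (4|5)=+1; (−1)^{-1·-5·2}·(+1)^-5·(+1)^-1 = +1.
v=7: a=7^1·(≡2), b=7^4·(≡1) mod 7; (2|7)=+1, (1|7)=+1; (−1)^{1·4·3}·(+1)^4·(+1)^1 = +1.
v=∞: -21945 < 0 and -28405 < 0  ⇒  (a,b)_∞ = -1.
v=19: a=19^3·(≡1), b=19^5·(≡1) mod 19; (1|19)=+1, (1|19)=+1; (−1)^{3·5·9}·(+1)^5·(+1)^3 = -1.
v=29: a=29^-2·(≡12), b=29^-2·(≡17) mod 29; (12|29)=-1, (17|29)=-1; (−1)^{-2·-2·14}·(-1)^-2·(-1)^-2 = +1.
v=31: a=31^2·(≡13), b=31^4·(≡17) mod 31; (13|31)=-1, (17|31)=-1; (−1)^{2·4·15}·(-1)^4·(-1)^2 = +1.
v=11: a=11^3·(≡7), b=11^8·(≡7) mod 11; (7|11)=-1, (7|11)=-1; (−1)^{3·8·5}·(-1)^8·(-1)^3 = -1.
Ram(-21945, -28405) = {2, 3, 11, 19, 23, ∞}; no ℚ_2-point on the conic.

[2, 3, 11, 19, 23, inf]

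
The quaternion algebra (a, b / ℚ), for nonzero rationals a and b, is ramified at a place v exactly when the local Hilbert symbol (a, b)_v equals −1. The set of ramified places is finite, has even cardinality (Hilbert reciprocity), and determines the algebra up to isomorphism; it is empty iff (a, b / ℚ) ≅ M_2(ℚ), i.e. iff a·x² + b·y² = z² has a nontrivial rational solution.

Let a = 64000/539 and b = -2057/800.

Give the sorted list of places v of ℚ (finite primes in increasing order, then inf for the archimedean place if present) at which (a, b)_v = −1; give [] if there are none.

(a, b) ≡ (110, -34) mod (ℚ^×)²; places V = {2, 5, 7, 11, 17, ∞}.
(a,b)_2: α=9, β=-5; u≡7, v≡7 (mod 8); ε(u)ε(v)=1·1, αω(v)=9·0, βω(u)=-5·0; sum ≡ 1  ⇒  -1.
(a,b)_11: α=-1, u≡7; β=2, v≡2 (mod 11); (7|11)=-1, (2|11)=-1; sign (−1)^0·-1^2·-1^-1 = -1.
(a,b)_17: α=0, u≡1; β=1, v≡15 (mod 17); (1|17)=+1, (15|17)=+1; sign (−1)^0·+1^1·+1^0 = +1.
(a,b)_5: α=3, u≡3; β=-2, v≡4 (mod 5); (3|5)=-1, (4|5)=+1; sign (−1)^0·-1^-2·+1^3 = +1.
(a,b)_∞: sgn(110)=+, sgn(-34)=−, so +1.
(a,b)_7: α=-2, u≡5; β=0, v≡4 (mod 7); (5|7)=-1, (4|7)=+1; sign (−1)^0·-1^0·+1^-2 = +1.
|Ram(110, -34)| = 2, even; anisotropic at {2, 11}.

[2, 11]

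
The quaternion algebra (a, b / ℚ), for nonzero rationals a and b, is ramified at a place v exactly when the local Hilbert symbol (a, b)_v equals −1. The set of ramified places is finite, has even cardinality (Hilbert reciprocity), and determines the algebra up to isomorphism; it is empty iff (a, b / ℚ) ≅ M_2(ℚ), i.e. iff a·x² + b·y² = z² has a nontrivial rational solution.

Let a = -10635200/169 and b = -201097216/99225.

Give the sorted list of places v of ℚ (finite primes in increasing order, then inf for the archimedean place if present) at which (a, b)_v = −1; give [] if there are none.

[17, inf]

(a, b) ≡ (-23, -34) mod (ℚ^×)²; places V = {2, 3, 5, 7, 13, 17, 19, 23, ∞}.
(a,b)_∞: sgn(-23)=−, sgn(-34)=−, so -1.
(a,b)_23: α=1, u≡22; β=0, v≡6 (mod 23); (22|23)=-1, (6|23)=+1; sign (−1)^0·-1^0·+1^1 = +1.
(a,b)_5: α=2, u≡3; β=-2, v≡1 (mod 5); (3|5)=-1, (1|5)=+1; sign (−1)^0·-1^-2·+1^2 = +1.
(a,b)_17: α=2, u≡12; β=1, v≡9 (mod 17); (12|17)=-1, (9|17)=+1; sign (−1)^0·-1^1·+1^2 = -1.
(a,b)_7: α=0, u≡5; β=-2, v≡1 (mod 7); (5|7)=-1, (1|7)=+1; sign (−1)^0·-1^-2·+1^0 = +1.
(a,b)_19: α=0, u≡13; β=2, v≡17 (mod 19); (13|19)=-1, (17|19)=+1; sign (−1)^0·-1^2·+1^0 = +1.
(a,b)_2: α=6, β=15; u≡1, v≡7 (mod 8); ε(u)ε(v)=0·1, αω(v)=6·0, βω(u)=15·0; sum ≡ 0  ⇒  +1.
(a,b)_3: α=0, u≡1; β=-4, v≡2 (mod 3); (1|3)=+1, (2|3)=-1; sign (−1)^0·+1^-4·-1^0 = +1.
(a,b)_13: α=-2, u≡9; β=0, v≡2 (mod 13); (9|13)=+1, (2|13)=-1; sign (−1)^0·+1^0·-1^-2 = +1.
(-23, -34 / ℚ) ramifies at {17, ∞}: a division algebra.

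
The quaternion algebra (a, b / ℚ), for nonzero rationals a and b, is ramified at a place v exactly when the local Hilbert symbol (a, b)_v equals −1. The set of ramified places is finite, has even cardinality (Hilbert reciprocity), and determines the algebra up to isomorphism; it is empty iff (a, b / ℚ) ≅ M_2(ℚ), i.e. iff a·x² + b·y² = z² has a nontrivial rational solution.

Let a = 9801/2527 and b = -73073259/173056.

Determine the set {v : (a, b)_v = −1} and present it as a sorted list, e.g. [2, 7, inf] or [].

(a, b) ≡ (7, -51) mod (ℚ^×)²; places V = {2, 3, 7, 11, 13, 17, 19, ∞}.
(a,b)_11: α=2, u≡6; β=0, v≡4 (mod 11); (6|11)=-1, (4|11)=+1; sign (−1)^0·-1^0·+1^2 = +1.
(a,b)_19: α=-2, u≡5; β=2, v≡16 (mod 19); (5|19)=+1, (16|19)=+1; sign (−1)^0·+1^2·+1^-2 = +1.
(a,b)_∞: sgn(7)=+, sgn(-51)=−, so +1.
(a,b)_17: α=0, u≡7; β=1, v≡7 (mod 17); (7|17)=-1, (7|17)=-1; sign (−1)^0·-1^1·-1^0 = -1.
(a,b)_13: α=0, u≡5; β=-2, v≡4 (mod 13); (5|13)=-1, (4|13)=+1; sign (−1)^0·-1^-2·+1^0 = +1.
(a,b)_7: α=-1, u≡2; β=2, v≡5 (mod 7); (2|7)=+1, (5|7)=-1; sign (−1)^0·+1^2·-1^-1 = -1.
(a,b)_2: α=0, β=-10; u≡7, v≡5 (mod 8); ε(u)ε(v)=1·0, αω(v)=0·1, βω(u)=-10·0; sum ≡ 0  ⇒  +1.
(a,b)_3: α=4, u≡1; β=5, v≡1 (mod 3); (1|3)=+1, (1|3)=+1; sign (−1)^0·+1^5·+1^4 = +1.
|Ram(7, -51)| = 2, even; anisotropic at {7, 17}.

[7, 17]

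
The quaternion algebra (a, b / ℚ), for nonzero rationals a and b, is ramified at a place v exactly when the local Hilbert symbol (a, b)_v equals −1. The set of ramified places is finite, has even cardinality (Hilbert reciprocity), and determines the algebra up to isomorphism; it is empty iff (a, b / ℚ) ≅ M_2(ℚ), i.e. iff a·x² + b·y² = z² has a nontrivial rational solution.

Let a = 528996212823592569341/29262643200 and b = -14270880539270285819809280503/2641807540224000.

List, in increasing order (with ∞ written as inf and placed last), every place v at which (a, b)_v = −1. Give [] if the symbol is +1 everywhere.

[5, 11, 19, 23]

(a, b) ≡ (8602, -72105) mod (ℚ^×)²; places V = {2, 3, 5, 7, 11, 13, 17, 19, 23, ∞}.
(a,b)_2: α=-15, β=-30; u≡5, v≡7 (mod 8); ε(u)ε(v)=0·1, αω(v)=-15·0, βω(u)=-30·1; sum ≡ 0  ⇒  +1.
(a,b)_11: α=1, u≡4; β=1, v≡9 (mod 11); (4|11)=+1, (9|11)=+1; sign (−1)^1·+1^1·+1^1 = -1.
(a,b)_13: α=2, u≡12; β=2, v≡2 (mod 13); (12|13)=+1, (2|13)=-1; sign (−1)^0·+1^2·-1^2 = +1.
(a,b)_7: α=-2, u≡5; β=0, v≡4 (mod 7); (5|7)=-1, (4|7)=+1; sign (−1)^0·-1^0·+1^-2 = +1.
(a,b)_19: α=2, u≡12; β=3, v≡5 (mod 19); (12|19)=-1, (5|19)=+1; sign (−1)^0·-1^3·+1^2 = -1.
(a,b)_3: α=-6, u≡1; β=-9, v≡1 (mod 3); (1|3)=+1, (1|3)=+1; sign (−1)^0·+1^-9·+1^-6 = +1.
(a,b)_5: α=-2, u≡2; β=-3, v≡1 (mod 5); (2|5)=-1, (1|5)=+1; sign (−1)^0·-1^-3·+1^-2 = -1.
(a,b)_∞: sgn(8602)=+, sgn(-72105)=−, so +1.
(a,b)_17: α=11, u≡9; β=16, v≡13 (mod 17); (9|17)=+1, (13|17)=+1; sign (−1)^0·+1^16·+1^11 = +1.
(a,b)_23: α=1, u≡1; β=1, v≡12 (mod 23); (1|23)=+1, (12|23)=+1; sign (−1)^1·+1^1·+1^1 = -1.
|Ram(8602, -72105)| = 4, even; anisotropic at {5, 11, 19, 23}.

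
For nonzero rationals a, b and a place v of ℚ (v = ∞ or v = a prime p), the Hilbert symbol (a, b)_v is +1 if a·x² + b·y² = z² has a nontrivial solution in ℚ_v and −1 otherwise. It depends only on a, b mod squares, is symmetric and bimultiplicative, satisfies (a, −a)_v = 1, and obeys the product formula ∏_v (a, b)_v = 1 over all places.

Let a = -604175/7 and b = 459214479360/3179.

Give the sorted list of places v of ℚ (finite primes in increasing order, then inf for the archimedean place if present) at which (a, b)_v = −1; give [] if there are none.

[7, 11]

(a, b) ≡ (-1001, 10010) mod (ℚ^×)²; places V = {2, 3, 5, 7, 11, 13, 17, ∞}.
(a,b)_5: α=2, u≡4; β=1, v≡3 (mod 5); (4|5)=+1, (3|5)=-1; sign (−1)^0·+1^1·-1^2 = +1.
(a,b)_13: α=3, u≡9; β=3, v≡10 (mod 13); (9|13)=+1, (10|13)=+1; sign (−1)^0·+1^3·+1^3 = +1.
(a,b)_11: α=1, u≡6; β=-1, v≡7 (mod 11); (6|11)=-1, (7|11)=-1; sign (−1)^1·-1^-1·-1^1 = -1.
(a,b)_17: α=0, u≡8; β=-2, v≡3 (mod 17); (8|17)=+1, (3|17)=-1; sign (−1)^0·+1^-2·-1^0 = +1.
(a,b)_7: α=-1, u≡2; β=1, v≡4 (mod 7); (2|7)=+1, (4|7)=+1; sign (−1)^1·+1^1·+1^-1 = -1.
(a,b)_3: α=0, u≡1; β=6, v≡2 (mod 3); (1|3)=+1, (2|3)=-1; sign (−1)^0·+1^6·-1^0 = +1.
(a,b)_2: α=0, β=13; u≡7, v≡5 (mod 8); ε(u)ε(v)=1·0, αω(v)=0·1, βω(u)=13·0; sum ≡ 0  ⇒  +1.
(a,b)_∞: sgn(-1001)=−, sgn(10010)=+, so +1.
Ram(-1001, 10010) = {7, 11}; no ℚ_7-point on the conic.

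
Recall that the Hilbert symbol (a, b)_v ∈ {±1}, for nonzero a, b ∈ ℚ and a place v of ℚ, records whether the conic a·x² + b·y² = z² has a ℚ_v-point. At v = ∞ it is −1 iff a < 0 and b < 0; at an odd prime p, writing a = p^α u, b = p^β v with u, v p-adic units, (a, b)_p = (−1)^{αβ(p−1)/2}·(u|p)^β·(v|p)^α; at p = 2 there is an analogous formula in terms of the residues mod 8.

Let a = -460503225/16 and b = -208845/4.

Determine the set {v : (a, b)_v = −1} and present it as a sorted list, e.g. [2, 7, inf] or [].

(a, b) ≡ (-4641, -23205) mod (ℚ^×)²; places V = {2, 3, 5, 7, 13, 17, ∞}.
(a,b)_13: α=1, u≡8; β=1, v≡4 (mod 13); (8|13)=-1, (4|13)=+1; sign (−1)^0·-1^1·+1^1 = -1.
(a,b)_3: α=5, u≡1; β=3, v≡2 (mod 3); (1|3)=+1, (2|3)=-1; sign (−1)^1·+1^3·-1^5 = +1.
(a,b)_5: α=2, u≡1; β=1, v≡4 (mod 5); (1|5)=+1, (4|5)=+1; sign (−1)^0·+1^1·+1^2 = +1.
(a,b)_17: α=1, u≡13; β=1, v≡10 (mod 17); (13|17)=+1, (10|17)=-1; sign (−1)^0·+1^1·-1^1 = -1.
(a,b)_7: α=3, u≡2; β=1, v≡5 (mod 7); (2|7)=+1, (5|7)=-1; sign (−1)^1·+1^1·-1^3 = +1.
(a,b)_∞: sgn(-4641)=−, sgn(-23205)=−, so -1.
(a,b)_2: α=-4, β=-2; u≡7, v≡3 (mod 8); ε(u)ε(v)=1·1, αω(v)=-4·1, βω(u)=-2·0; sum ≡ 1  ⇒  -1.
|Ram(-4641, -23205)| = 4, even; anisotropic at {2, 13, 17, ∞}.

[2, 13, 17, inf]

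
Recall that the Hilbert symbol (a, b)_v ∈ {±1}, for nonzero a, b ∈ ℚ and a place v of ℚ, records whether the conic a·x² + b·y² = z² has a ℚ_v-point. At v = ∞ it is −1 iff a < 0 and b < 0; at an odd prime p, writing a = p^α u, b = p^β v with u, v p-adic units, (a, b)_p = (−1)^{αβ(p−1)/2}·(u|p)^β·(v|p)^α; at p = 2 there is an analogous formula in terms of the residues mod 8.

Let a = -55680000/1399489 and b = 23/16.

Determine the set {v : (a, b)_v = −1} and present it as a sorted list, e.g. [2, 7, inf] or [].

(a, b) ≡ (-87, 23) mod (ℚ^×)²; places V = {2, 3, 5, 7, 13, 23, 29, ∞}.
(a,b)_13: α=-4, u≡4; β=0, v≡12 (mod 13); (4|13)=+1, (12|13)=+1; sign (−1)^0·+1^0·+1^-4 = +1.
(a,b)_3: α=1, u≡1; β=0, v≡2 (mod 3); (1|3)=+1, (2|3)=-1; sign (−1)^0·+1^0·-1^1 = -1.
(a,b)_2: α=10, β=-4; u≡1, v≡7 (mod 8); ε(u)ε(v)=0·1, αω(v)=10·0, βω(u)=-4·0; sum ≡ 0  ⇒  +1.
(a,b)_29: α=1, u≡17; β=0, v≡25 (mod 29); (17|29)=-1, (25|29)=+1; sign (−1)^0·-1^0·+1^1 = +1.
(a,b)_23: α=0, u≡7; β=1, v≡13 (mod 23); (7|23)=-1, (13|23)=+1; sign (−1)^0·-1^1·+1^0 = -1.
(a,b)_∞: sgn(-87)=−, sgn(23)=+, so +1.
(a,b)_7: α=-2, u≡2; β=0, v≡1 (mod 7); (2|7)=+1, (1|7)=+1; sign (−1)^0·+1^0·+1^-2 = +1.
(a,b)_5: α=4, u≡3; β=0, v≡3 (mod 5); (3|5)=-1, (3|5)=-1; sign (−1)^0·-1^0·-1^4 = +1.
|Ram(-87, 23)| = 2, even; anisotropic at {3, 23}.

[3, 23]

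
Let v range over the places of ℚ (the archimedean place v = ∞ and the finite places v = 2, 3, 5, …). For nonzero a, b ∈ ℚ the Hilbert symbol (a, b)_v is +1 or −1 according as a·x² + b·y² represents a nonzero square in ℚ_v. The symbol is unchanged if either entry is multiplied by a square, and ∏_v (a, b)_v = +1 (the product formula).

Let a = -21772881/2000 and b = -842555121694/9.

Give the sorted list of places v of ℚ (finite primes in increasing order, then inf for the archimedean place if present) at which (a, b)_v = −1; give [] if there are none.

(a, b) ≡ (-1344005, -3466606) mod (ℚ^×)²; places V = {2, 3, 5, 11, 13, 17, 23, 29, 31, ∞}.
(a,b)_∞: sgn(-1344005)=−, sgn(-3466606)=−, so -1.
(a,b)_17: α=0, u≡2; β=3, v≡3 (mod 17); (2|17)=+1, (3|17)=-1; sign (−1)^0·+1^3·-1^0 = +1.
(a,b)_11: α=0, u≡10; β=1, v≡3 (mod 11); (10|11)=-1, (3|11)=+1; sign (−1)^0·-1^1·+1^0 = -1.
(a,b)_13: α=1, u≡4; β=1, v≡8 (mod 13); (4|13)=+1, (8|13)=-1; sign (−1)^0·+1^1·-1^1 = -1.
(a,b)_2: α=-4, β=1; u≡3, v≡1 (mod 8); ε(u)ε(v)=1·0, αω(v)=-4·0, βω(u)=1·1; sum ≡ 1  ⇒  -1.
(a,b)_5: α=-3, u≡4; β=0, v≡4 (mod 5); (4|5)=+1, (4|5)=+1; sign (−1)^0·+1^0·+1^-3 = +1.
(a,b)_31: α=1, u≡1; β=1, v≡22 (mod 31); (1|31)=+1, (22|31)=-1; sign (−1)^1·+1^1·-1^1 = +1.
(a,b)_3: α=4, u≡1; β=-2, v≡2 (mod 3); (1|3)=+1, (2|3)=-1; sign (−1)^0·+1^-2·-1^4 = +1.
(a,b)_29: α=1, u≡8; β=2, v≡23 (mod 29); (8|29)=-1, (23|29)=+1; sign (−1)^0·-1^2·+1^1 = +1.
(a,b)_23: α=1, u≡13; β=1, v≡5 (mod 23); (13|23)=+1, (5|23)=-1; sign (−1)^1·+1^1·-1^1 = +1.
Ram(-1344005, -3466606) = {2, 11, 13, ∞}; no ℚ_2-point on the conic.

[2, 11, 13, inf]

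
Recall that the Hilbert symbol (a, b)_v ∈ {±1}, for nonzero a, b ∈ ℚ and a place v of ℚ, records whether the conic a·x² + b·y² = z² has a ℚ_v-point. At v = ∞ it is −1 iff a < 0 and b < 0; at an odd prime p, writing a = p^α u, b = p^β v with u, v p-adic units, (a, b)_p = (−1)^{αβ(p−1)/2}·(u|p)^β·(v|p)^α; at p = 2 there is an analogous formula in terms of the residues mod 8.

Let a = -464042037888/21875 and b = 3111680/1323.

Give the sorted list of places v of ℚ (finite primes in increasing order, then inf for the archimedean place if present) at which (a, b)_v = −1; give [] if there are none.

[5, 11]

(a, b) ≡ (-30030, 36465) mod (ℚ^×)²; places V = {2, 3, 5, 7, 11, 13, 17, 19, ∞}.
(a,b)_∞: sgn(-30030)=−, sgn(36465)=+, so +1.
(a,b)_3: α=5, u≡1; β=-3, v≡2 (mod 3); (1|3)=+1, (2|3)=-1; sign (−1)^1·+1^-3·-1^5 = +1.
(a,b)_2: α=7, β=8; u≡1, v≡1 (mod 8); ε(u)ε(v)=0·0, αω(v)=7·0, βω(u)=8·0; sum ≡ 0  ⇒  +1.
(a,b)_17: α=2, u≡9; β=1, v≡11 (mod 17); (9|17)=+1, (11|17)=-1; sign (−1)^0·+1^1·-1^2 = +1.
(a,b)_5: α=-5, u≡1; β=1, v≡2 (mod 5); (1|5)=+1, (2|5)=-1; sign (−1)^0·+1^1·-1^-5 = -1.
(a,b)_19: α=2, u≡6; β=0, v≡1 (mod 19); (6|19)=+1, (1|19)=+1; sign (−1)^0·+1^0·+1^2 = +1.
(a,b)_7: α=-1, u≡4; β=-2, v≡2 (mod 7); (4|7)=+1, (2|7)=+1; sign (−1)^0·+1^-2·+1^-1 = +1.
(a,b)_13: α=1, u≡10; β=1, v≡3 (mod 13); (10|13)=+1, (3|13)=+1; sign (−1)^0·+1^1·+1^1 = +1.
(a,b)_11: α=1, u≡1; β=1, v≡5 (mod 11); (1|11)=+1, (5|11)=+1; sign (−1)^1·+1^1·+1^1 = -1.
Ram(-30030, 36465) = {5, 11}; no ℚ_5-point on the conic.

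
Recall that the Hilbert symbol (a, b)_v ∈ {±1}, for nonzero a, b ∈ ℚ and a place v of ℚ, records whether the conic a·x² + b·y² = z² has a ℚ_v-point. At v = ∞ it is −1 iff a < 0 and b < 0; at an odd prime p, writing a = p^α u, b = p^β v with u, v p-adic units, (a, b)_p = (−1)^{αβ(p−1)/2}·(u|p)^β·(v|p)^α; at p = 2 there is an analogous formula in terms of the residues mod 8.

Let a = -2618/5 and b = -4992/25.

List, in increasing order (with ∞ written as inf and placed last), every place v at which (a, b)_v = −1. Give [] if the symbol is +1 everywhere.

[3, 5, 7, 11, 17, inf]

(a, b) ≡ (-13090, -78) mod (ℚ^×)²; places V = {2, 3, 5, 7, 11, 13, 17, ∞}.
(a,b)_∞: sgn(-13090)=−, sgn(-78)=−, so -1.
(a,b)_13: α=0, u≡12; β=1, v≡7 (mod 13); (12|13)=+1, (7|13)=-1; sign (−1)^0·+1^1·-1^0 = +1.
(a,b)_2: α=1, β=7; u≡7, v≡1 (mod 8); ε(u)ε(v)=1·0, αω(v)=1·0, βω(u)=7·0; sum ≡ 0  ⇒  +1.
(a,b)_11: α=1, u≡3; β=0, v≡8 (mod 11); (3|11)=+1, (8|11)=-1; sign (−1)^0·+1^0·-1^1 = -1.
(a,b)_3: α=0, u≡2; β=1, v≡1 (mod 3); (2|3)=-1, (1|3)=+1; sign (−1)^0·-1^1·+1^0 = -1.
(a,b)_7: α=1, u≡5; β=0, v≡5 (mod 7); (5|7)=-1, (5|7)=-1; sign (−1)^0·-1^0·-1^1 = -1.
(a,b)_5: α=-1, u≡2; β=-2, v≡3 (mod 5); (2|5)=-1, (3|5)=-1; sign (−1)^0·-1^-2·-1^-1 = -1.
(a,b)_17: α=1, u≡10; β=0, v≡5 (mod 17); (10|17)=-1, (5|17)=-1; sign (−1)^0·-1^0·-1^1 = -1.
Ram(-13090, -78) = {3, 5, 7, 11, 17, ∞}; no ℚ_3-point on the conic.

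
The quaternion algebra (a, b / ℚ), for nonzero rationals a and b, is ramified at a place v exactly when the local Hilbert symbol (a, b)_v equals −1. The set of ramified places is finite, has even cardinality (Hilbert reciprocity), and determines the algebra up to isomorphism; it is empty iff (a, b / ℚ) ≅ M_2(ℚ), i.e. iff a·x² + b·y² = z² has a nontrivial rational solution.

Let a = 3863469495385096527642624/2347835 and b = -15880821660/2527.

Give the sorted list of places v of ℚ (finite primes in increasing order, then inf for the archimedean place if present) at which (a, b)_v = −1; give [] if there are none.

[5, 17]

Mod squares: a ≡ 13090, b ≡ -105. Check v ∈ {∞, 2, 3, 5, 7, 11, 17, 19, 29, 37}.
v=3: a=3^6·(≡1), b=3^3·(≡1) mod 3; (1|3)=+1, (1|3)=+1; (−1)^{6·3·1}·(+1)^3·(+1)^6 = +1.
v=37: a=37^-2·(≡14), b=37^0·(≡6) mod 37; (14|37)=-1, (6|37)=-1; (−1)^{-2·0·18}·(-1)^0·(-1)^-2 = +1.
v=11: a=11^5·(≡7), b=11^2·(≡5) mod 11; (7|11)=-1, (5|11)=+1; (−1)^{5·2·5}·(-1)^2·(+1)^5 = +1.
v=19: a=19^0·(≡8), b=19^-2·(≡11) mod 19; (8|19)=-1, (11|19)=+1; (−1)^{0·-2·9}·(-1)^-2·(+1)^0 = +1.
v=7: a=7^-3·(≡4), b=7^-1·(≡6) mod 7; (4|7)=+1, (6|7)=-1; (−1)^{-3·-1·3}·(+1)^-1·(-1)^-3 = +1.
v=5: a=5^-1·(≡2), b=5^1·(≡4) mod 5; (2|5)=-1, (4|5)=+1; (−1)^{-1·1·2}·(-1)^1·(+1)^-1 = -1.
v=17: a=17^5·(≡11), b=17^2·(≡12) mod 17; (11|17)=-1, (12|17)=-1; (−1)^{5·2·8}·(-1)^2·(-1)^5 = -1.
v=∞: 13090 > 0 and -105 < 0  ⇒  (a,b)_∞ = +1.
v=29: a=29^4·(≡27), b=29^2·(≡8) mod 29; (27|29)=-1, (8|29)=-1; (−1)^{4·2·14}·(-1)^2·(-1)^4 = +1.
v=2: v_2(a)=15, v_2(b)=2; units ≡ 1, 7 (mod 8); ε·ε+αω+βω = 0·1+15·0+2·0 ≡ 0  ⇒  (a,b)_2 = +1.
Ram(13090, -105) = {5, 17}; no ℚ_5-point on the conic.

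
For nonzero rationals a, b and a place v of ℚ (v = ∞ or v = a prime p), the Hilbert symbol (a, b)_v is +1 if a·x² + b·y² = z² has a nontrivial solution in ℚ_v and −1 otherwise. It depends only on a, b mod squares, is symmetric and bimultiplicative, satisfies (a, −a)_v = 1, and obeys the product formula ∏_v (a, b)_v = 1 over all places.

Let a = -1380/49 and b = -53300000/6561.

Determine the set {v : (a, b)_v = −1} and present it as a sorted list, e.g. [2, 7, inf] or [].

Mod squares: a ≡ -345, b ≡ -5330. Check v ∈ {∞, 2, 3, 5, 7, 13, 23, 41}.
v=5: a=5^1·(≡1), b=5^5·(≡4) mod 5; (1|5)=+1, (4|5)=+1; (−1)^{1·5·2}·(+1)^5·(+1)^1 = +1.
v=3: a=3^1·(≡2), b=3^-8·(≡1) mod 3; (2|3)=-1, (1|3)=+1; (−1)^{1·-8·1}·(-1)^-8·(+1)^1 = +1.
v=∞: -345 < 0 and -5330 < 0  ⇒  (a,b)_∞ = -1.
v=13: a=13^0·(≡5), b=13^1·(≡2) mod 13; (5|13)=-1, (2|13)=-1; (−1)^{0·1·6}·(-1)^1·(-1)^0 = -1.
v=2: v_2(a)=2, v_2(b)=5; units ≡ 7, 7 (mod 8); ε·ε+αω+βω = 1·1+2·0+5·0 ≡ 1  ⇒  (a,b)_2 = -1.
v=7: a=7^-2·(≡6), b=7^0·(≡1) mod 7; (6|7)=-1, (1|7)=+1; (−1)^{-2·0·3}·(-1)^0·(+1)^-2 = +1.
v=23: a=23^1·(≡3), b=23^0·(≡18) mod 23; (3|23)=+1, (18|23)=+1; (−1)^{1·0·11}·(+1)^0·(+1)^1 = +1.
v=41: a=41^0·(≡12), b=41^1·(≡28) mod 41; (12|41)=-1, (28|41)=-1; (−1)^{0·1·20}·(-1)^1·(-1)^0 = -1.
(-345, -5330 / ℚ) ramifies at {2, 13, 41, ∞}: a division algebra.

[2, 13, 41, inf]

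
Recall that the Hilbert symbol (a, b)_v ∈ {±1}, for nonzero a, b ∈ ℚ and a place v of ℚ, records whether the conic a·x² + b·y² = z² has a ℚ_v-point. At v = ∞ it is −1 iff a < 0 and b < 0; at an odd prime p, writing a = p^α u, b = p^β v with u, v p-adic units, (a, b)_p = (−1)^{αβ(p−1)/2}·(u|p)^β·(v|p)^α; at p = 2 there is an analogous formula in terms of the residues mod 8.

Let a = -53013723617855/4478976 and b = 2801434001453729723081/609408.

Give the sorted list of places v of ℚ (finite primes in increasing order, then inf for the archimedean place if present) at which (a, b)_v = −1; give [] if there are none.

Mod squares: a ≡ -2730, b ≡ 2002. Check v ∈ {∞, 2, 3, 5, 7, 11, 13, 23, 29, 31}.
v=5: a=5^1·(≡4), b=5^0·(≡2) mod 5; (4|5)=+1, (2|5)=-1; (−1)^{1·0·2}·(+1)^0·(-1)^1 = -1.
v=23: a=23^0·(≡10), b=23^-2·(≡4) mod 23; (10|23)=-1, (4|23)=+1; (−1)^{0·-2·11}·(-1)^-2·(+1)^0 = +1.
v=31: a=31^2·(≡27), b=31^2·(≡25) mod 31; (27|31)=-1, (25|31)=+1; (−1)^{2·2·15}·(-1)^2·(+1)^2 = +1.
v=∞: -2730 < 0 and 2002 > 0  ⇒  (a,b)_∞ = +1.
v=13: a=13^3·(≡11), b=13^7·(≡7) mod 13; (11|13)=-1, (7|13)=-1; (−1)^{3·7·6}·(-1)^7·(-1)^3 = +1.
v=11: a=11^4·(≡3), b=11^5·(≡2) mod 11; (3|11)=+1, (2|11)=-1; (−1)^{4·5·5}·(+1)^5·(-1)^4 = +1.
v=29: a=29^0·(≡28), b=29^2·(≡24) mod 29; (28|29)=+1, (24|29)=+1; (−1)^{0·2·14}·(+1)^2·(+1)^0 = +1.
v=7: a=7^3·(≡1), b=7^3·(≡5) mod 7; (1|7)=+1, (5|7)=-1; (−1)^{3·3·3}·(+1)^3·(-1)^3 = +1.
v=3: a=3^-7·(≡2), b=3^-2·(≡1) mod 3; (2|3)=-1, (1|3)=+1; (−1)^{-7·-2·1}·(-1)^-2·(+1)^-7 = +1.
v=2: v_2(a)=-11, v_2(b)=-7; units ≡ 3, 1 (mod 8); ε·ε+αω+βω = 1·0+-11·0+-7·1 ≡ 1  ⇒  (a,b)_2 = -1.
Ram(-2730, 2002) = {2, 5}; no ℚ_2-point on the conic.

[2, 5]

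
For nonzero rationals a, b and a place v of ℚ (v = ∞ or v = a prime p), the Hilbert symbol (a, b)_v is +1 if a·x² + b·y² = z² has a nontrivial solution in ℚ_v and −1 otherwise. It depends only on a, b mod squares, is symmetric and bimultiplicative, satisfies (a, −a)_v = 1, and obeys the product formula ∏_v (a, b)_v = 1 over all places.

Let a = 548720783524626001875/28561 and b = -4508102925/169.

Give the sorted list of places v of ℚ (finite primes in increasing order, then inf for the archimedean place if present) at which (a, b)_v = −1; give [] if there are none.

(a, b) ≡ (3, -20036013) mod (ℚ^×)²; places V = {2, 3, 5, 13, 17, 19, 23, 29, 31, ∞}.
(a,b)_2: α=0, β=0; u≡3, v≡3 (mod 8); ε(u)ε(v)=1·1, αω(v)=0·1, βω(u)=0·1; sum ≡ 1  ⇒  -1.
(a,b)_19: α=2, u≡12; β=1, v≡7 (mod 19); (12|19)=-1, (7|19)=+1; sign (−1)^0·-1^1·+1^2 = -1.
(a,b)_13: α=-4, u≡1; β=-2, v≡12 (mod 13); (1|13)=+1, (12|13)=+1; sign (−1)^0·+1^-2·+1^-4 = +1.
(a,b)_17: α=2, u≡10; β=1, v≡1 (mod 17); (10|17)=-1, (1|17)=+1; sign (−1)^0·-1^1·+1^2 = -1.
(a,b)_∞: sgn(3)=+, sgn(-20036013)=−, so +1.
(a,b)_29: α=2, u≡10; β=1, v≡16 (mod 29); (10|29)=-1, (16|29)=+1; sign (−1)^0·-1^1·+1^2 = -1.
(a,b)_3: α=9, u≡1; β=3, v≡1 (mod 3); (1|3)=+1, (1|3)=+1; sign (−1)^1·+1^3·+1^9 = -1.
(a,b)_23: α=2, u≡16; β=1, v≡21 (mod 23); (16|23)=+1, (21|23)=-1; sign (−1)^0·+1^1·-1^2 = +1.
(a,b)_31: α=2, u≡12; β=1, v≡11 (mod 31); (12|31)=-1, (11|31)=-1; sign (−1)^0·-1^1·-1^2 = -1.
(a,b)_5: α=4, u≡3; β=2, v≡2 (mod 5); (3|5)=-1, (2|5)=-1; sign (−1)^0·-1^2·-1^4 = +1.
|Ram(3, -20036013)| = 6, even; anisotropic at {2, 3, 17, 19, 29, 31}.

[2, 3, 17, 19, 29, 31]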